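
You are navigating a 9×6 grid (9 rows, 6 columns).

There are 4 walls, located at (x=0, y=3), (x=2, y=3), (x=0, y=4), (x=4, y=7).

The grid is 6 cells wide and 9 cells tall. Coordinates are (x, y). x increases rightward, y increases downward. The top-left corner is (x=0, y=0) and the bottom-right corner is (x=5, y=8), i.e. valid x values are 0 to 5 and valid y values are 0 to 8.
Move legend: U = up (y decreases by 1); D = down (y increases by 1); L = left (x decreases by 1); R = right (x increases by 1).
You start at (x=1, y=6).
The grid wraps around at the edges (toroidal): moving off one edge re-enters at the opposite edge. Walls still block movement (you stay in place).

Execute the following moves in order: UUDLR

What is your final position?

Start: (x=1, y=6)
  U (up): (x=1, y=6) -> (x=1, y=5)
  U (up): (x=1, y=5) -> (x=1, y=4)
  D (down): (x=1, y=4) -> (x=1, y=5)
  L (left): (x=1, y=5) -> (x=0, y=5)
  R (right): (x=0, y=5) -> (x=1, y=5)
Final: (x=1, y=5)

Answer: Final position: (x=1, y=5)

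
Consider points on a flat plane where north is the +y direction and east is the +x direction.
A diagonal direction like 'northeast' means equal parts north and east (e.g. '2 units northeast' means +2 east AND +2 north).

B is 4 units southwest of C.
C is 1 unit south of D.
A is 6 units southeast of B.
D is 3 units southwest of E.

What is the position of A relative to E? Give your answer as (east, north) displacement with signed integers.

Answer: A is at (east=-1, north=-14) relative to E.

Derivation:
Place E at the origin (east=0, north=0).
  D is 3 units southwest of E: delta (east=-3, north=-3); D at (east=-3, north=-3).
  C is 1 unit south of D: delta (east=+0, north=-1); C at (east=-3, north=-4).
  B is 4 units southwest of C: delta (east=-4, north=-4); B at (east=-7, north=-8).
  A is 6 units southeast of B: delta (east=+6, north=-6); A at (east=-1, north=-14).
Therefore A relative to E: (east=-1, north=-14).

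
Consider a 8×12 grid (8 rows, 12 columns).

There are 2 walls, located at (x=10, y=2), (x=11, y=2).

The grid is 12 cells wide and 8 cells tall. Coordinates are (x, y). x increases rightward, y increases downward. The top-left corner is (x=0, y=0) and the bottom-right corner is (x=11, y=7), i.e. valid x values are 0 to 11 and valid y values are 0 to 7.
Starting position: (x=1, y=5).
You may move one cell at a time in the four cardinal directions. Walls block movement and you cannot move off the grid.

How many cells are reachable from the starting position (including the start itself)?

Answer: Reachable cells: 94

Derivation:
BFS flood-fill from (x=1, y=5):
  Distance 0: (x=1, y=5)
  Distance 1: (x=1, y=4), (x=0, y=5), (x=2, y=5), (x=1, y=6)
  Distance 2: (x=1, y=3), (x=0, y=4), (x=2, y=4), (x=3, y=5), (x=0, y=6), (x=2, y=6), (x=1, y=7)
  Distance 3: (x=1, y=2), (x=0, y=3), (x=2, y=3), (x=3, y=4), (x=4, y=5), (x=3, y=6), (x=0, y=7), (x=2, y=7)
  Distance 4: (x=1, y=1), (x=0, y=2), (x=2, y=2), (x=3, y=3), (x=4, y=4), (x=5, y=5), (x=4, y=6), (x=3, y=7)
  Distance 5: (x=1, y=0), (x=0, y=1), (x=2, y=1), (x=3, y=2), (x=4, y=3), (x=5, y=4), (x=6, y=5), (x=5, y=6), (x=4, y=7)
  Distance 6: (x=0, y=0), (x=2, y=0), (x=3, y=1), (x=4, y=2), (x=5, y=3), (x=6, y=4), (x=7, y=5), (x=6, y=6), (x=5, y=7)
  Distance 7: (x=3, y=0), (x=4, y=1), (x=5, y=2), (x=6, y=3), (x=7, y=4), (x=8, y=5), (x=7, y=6), (x=6, y=7)
  Distance 8: (x=4, y=0), (x=5, y=1), (x=6, y=2), (x=7, y=3), (x=8, y=4), (x=9, y=5), (x=8, y=6), (x=7, y=7)
  Distance 9: (x=5, y=0), (x=6, y=1), (x=7, y=2), (x=8, y=3), (x=9, y=4), (x=10, y=5), (x=9, y=6), (x=8, y=7)
  Distance 10: (x=6, y=0), (x=7, y=1), (x=8, y=2), (x=9, y=3), (x=10, y=4), (x=11, y=5), (x=10, y=6), (x=9, y=7)
  Distance 11: (x=7, y=0), (x=8, y=1), (x=9, y=2), (x=10, y=3), (x=11, y=4), (x=11, y=6), (x=10, y=7)
  Distance 12: (x=8, y=0), (x=9, y=1), (x=11, y=3), (x=11, y=7)
  Distance 13: (x=9, y=0), (x=10, y=1)
  Distance 14: (x=10, y=0), (x=11, y=1)
  Distance 15: (x=11, y=0)
Total reachable: 94 (grid has 94 open cells total)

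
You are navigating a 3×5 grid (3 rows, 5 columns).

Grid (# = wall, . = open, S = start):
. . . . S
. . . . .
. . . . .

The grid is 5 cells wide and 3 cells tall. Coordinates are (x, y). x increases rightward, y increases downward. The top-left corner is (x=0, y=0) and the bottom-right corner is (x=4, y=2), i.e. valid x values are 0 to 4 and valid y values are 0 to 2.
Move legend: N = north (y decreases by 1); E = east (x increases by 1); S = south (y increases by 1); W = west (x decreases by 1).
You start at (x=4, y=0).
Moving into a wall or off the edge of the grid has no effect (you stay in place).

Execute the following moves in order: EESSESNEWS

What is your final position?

Answer: Final position: (x=3, y=2)

Derivation:
Start: (x=4, y=0)
  E (east): blocked, stay at (x=4, y=0)
  E (east): blocked, stay at (x=4, y=0)
  S (south): (x=4, y=0) -> (x=4, y=1)
  S (south): (x=4, y=1) -> (x=4, y=2)
  E (east): blocked, stay at (x=4, y=2)
  S (south): blocked, stay at (x=4, y=2)
  N (north): (x=4, y=2) -> (x=4, y=1)
  E (east): blocked, stay at (x=4, y=1)
  W (west): (x=4, y=1) -> (x=3, y=1)
  S (south): (x=3, y=1) -> (x=3, y=2)
Final: (x=3, y=2)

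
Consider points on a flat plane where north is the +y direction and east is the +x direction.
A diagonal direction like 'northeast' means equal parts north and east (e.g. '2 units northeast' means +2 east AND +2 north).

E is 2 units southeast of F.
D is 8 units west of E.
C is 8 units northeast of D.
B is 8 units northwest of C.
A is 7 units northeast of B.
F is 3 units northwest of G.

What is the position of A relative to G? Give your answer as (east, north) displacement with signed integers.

Answer: A is at (east=-2, north=24) relative to G.

Derivation:
Place G at the origin (east=0, north=0).
  F is 3 units northwest of G: delta (east=-3, north=+3); F at (east=-3, north=3).
  E is 2 units southeast of F: delta (east=+2, north=-2); E at (east=-1, north=1).
  D is 8 units west of E: delta (east=-8, north=+0); D at (east=-9, north=1).
  C is 8 units northeast of D: delta (east=+8, north=+8); C at (east=-1, north=9).
  B is 8 units northwest of C: delta (east=-8, north=+8); B at (east=-9, north=17).
  A is 7 units northeast of B: delta (east=+7, north=+7); A at (east=-2, north=24).
Therefore A relative to G: (east=-2, north=24).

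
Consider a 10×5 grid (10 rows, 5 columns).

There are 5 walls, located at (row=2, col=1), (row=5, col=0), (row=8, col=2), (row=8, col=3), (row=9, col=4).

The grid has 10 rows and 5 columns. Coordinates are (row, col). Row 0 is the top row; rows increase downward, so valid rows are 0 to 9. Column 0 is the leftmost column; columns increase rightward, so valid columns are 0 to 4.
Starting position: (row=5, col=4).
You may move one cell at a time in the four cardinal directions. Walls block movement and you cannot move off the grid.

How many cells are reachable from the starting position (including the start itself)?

BFS flood-fill from (row=5, col=4):
  Distance 0: (row=5, col=4)
  Distance 1: (row=4, col=4), (row=5, col=3), (row=6, col=4)
  Distance 2: (row=3, col=4), (row=4, col=3), (row=5, col=2), (row=6, col=3), (row=7, col=4)
  Distance 3: (row=2, col=4), (row=3, col=3), (row=4, col=2), (row=5, col=1), (row=6, col=2), (row=7, col=3), (row=8, col=4)
  Distance 4: (row=1, col=4), (row=2, col=3), (row=3, col=2), (row=4, col=1), (row=6, col=1), (row=7, col=2)
  Distance 5: (row=0, col=4), (row=1, col=3), (row=2, col=2), (row=3, col=1), (row=4, col=0), (row=6, col=0), (row=7, col=1)
  Distance 6: (row=0, col=3), (row=1, col=2), (row=3, col=0), (row=7, col=0), (row=8, col=1)
  Distance 7: (row=0, col=2), (row=1, col=1), (row=2, col=0), (row=8, col=0), (row=9, col=1)
  Distance 8: (row=0, col=1), (row=1, col=0), (row=9, col=0), (row=9, col=2)
  Distance 9: (row=0, col=0), (row=9, col=3)
Total reachable: 45 (grid has 45 open cells total)

Answer: Reachable cells: 45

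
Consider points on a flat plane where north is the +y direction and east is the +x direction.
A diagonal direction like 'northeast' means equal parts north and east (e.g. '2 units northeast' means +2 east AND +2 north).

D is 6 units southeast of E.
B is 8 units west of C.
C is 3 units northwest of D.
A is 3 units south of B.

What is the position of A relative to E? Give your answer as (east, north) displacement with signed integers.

Answer: A is at (east=-5, north=-6) relative to E.

Derivation:
Place E at the origin (east=0, north=0).
  D is 6 units southeast of E: delta (east=+6, north=-6); D at (east=6, north=-6).
  C is 3 units northwest of D: delta (east=-3, north=+3); C at (east=3, north=-3).
  B is 8 units west of C: delta (east=-8, north=+0); B at (east=-5, north=-3).
  A is 3 units south of B: delta (east=+0, north=-3); A at (east=-5, north=-6).
Therefore A relative to E: (east=-5, north=-6).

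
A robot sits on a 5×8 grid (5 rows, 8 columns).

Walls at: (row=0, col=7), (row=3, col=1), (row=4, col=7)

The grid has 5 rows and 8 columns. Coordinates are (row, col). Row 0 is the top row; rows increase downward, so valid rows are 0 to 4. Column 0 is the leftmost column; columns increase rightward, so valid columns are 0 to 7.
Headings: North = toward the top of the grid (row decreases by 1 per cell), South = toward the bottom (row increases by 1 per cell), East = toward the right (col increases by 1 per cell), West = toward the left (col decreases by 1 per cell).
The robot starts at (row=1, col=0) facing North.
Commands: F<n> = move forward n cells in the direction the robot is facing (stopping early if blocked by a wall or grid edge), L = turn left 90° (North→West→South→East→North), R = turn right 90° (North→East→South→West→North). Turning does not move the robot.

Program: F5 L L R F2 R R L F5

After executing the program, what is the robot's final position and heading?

Start: (row=1, col=0), facing North
  F5: move forward 1/5 (blocked), now at (row=0, col=0)
  L: turn left, now facing West
  L: turn left, now facing South
  R: turn right, now facing West
  F2: move forward 0/2 (blocked), now at (row=0, col=0)
  R: turn right, now facing North
  R: turn right, now facing East
  L: turn left, now facing North
  F5: move forward 0/5 (blocked), now at (row=0, col=0)
Final: (row=0, col=0), facing North

Answer: Final position: (row=0, col=0), facing North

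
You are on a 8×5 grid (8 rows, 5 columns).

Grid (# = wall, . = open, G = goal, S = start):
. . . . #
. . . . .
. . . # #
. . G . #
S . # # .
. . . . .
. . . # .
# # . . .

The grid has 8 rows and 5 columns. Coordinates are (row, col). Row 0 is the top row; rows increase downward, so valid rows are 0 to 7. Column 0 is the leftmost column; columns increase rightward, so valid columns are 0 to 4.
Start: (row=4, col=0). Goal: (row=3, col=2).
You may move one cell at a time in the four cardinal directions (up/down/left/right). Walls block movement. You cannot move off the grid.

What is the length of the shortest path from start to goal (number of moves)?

BFS from (row=4, col=0) until reaching (row=3, col=2):
  Distance 0: (row=4, col=0)
  Distance 1: (row=3, col=0), (row=4, col=1), (row=5, col=0)
  Distance 2: (row=2, col=0), (row=3, col=1), (row=5, col=1), (row=6, col=0)
  Distance 3: (row=1, col=0), (row=2, col=1), (row=3, col=2), (row=5, col=2), (row=6, col=1)  <- goal reached here
One shortest path (3 moves): (row=4, col=0) -> (row=4, col=1) -> (row=3, col=1) -> (row=3, col=2)

Answer: Shortest path length: 3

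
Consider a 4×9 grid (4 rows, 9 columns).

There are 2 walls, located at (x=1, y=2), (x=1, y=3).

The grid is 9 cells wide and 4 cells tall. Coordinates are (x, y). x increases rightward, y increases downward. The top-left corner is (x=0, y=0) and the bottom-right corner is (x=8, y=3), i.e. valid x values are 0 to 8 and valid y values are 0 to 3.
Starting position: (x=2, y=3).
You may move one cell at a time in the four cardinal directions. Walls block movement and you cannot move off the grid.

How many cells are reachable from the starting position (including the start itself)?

Answer: Reachable cells: 34

Derivation:
BFS flood-fill from (x=2, y=3):
  Distance 0: (x=2, y=3)
  Distance 1: (x=2, y=2), (x=3, y=3)
  Distance 2: (x=2, y=1), (x=3, y=2), (x=4, y=3)
  Distance 3: (x=2, y=0), (x=1, y=1), (x=3, y=1), (x=4, y=2), (x=5, y=3)
  Distance 4: (x=1, y=0), (x=3, y=0), (x=0, y=1), (x=4, y=1), (x=5, y=2), (x=6, y=3)
  Distance 5: (x=0, y=0), (x=4, y=0), (x=5, y=1), (x=0, y=2), (x=6, y=2), (x=7, y=3)
  Distance 6: (x=5, y=0), (x=6, y=1), (x=7, y=2), (x=0, y=3), (x=8, y=3)
  Distance 7: (x=6, y=0), (x=7, y=1), (x=8, y=2)
  Distance 8: (x=7, y=0), (x=8, y=1)
  Distance 9: (x=8, y=0)
Total reachable: 34 (grid has 34 open cells total)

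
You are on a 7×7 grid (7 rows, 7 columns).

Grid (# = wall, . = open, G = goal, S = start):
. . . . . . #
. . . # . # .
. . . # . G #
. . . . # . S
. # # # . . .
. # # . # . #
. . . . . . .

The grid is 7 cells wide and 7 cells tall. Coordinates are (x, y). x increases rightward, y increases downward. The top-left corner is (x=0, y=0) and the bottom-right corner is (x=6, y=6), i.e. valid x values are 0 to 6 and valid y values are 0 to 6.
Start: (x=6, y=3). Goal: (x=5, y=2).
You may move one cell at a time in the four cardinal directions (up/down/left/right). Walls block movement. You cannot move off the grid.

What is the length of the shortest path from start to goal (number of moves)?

BFS from (x=6, y=3) until reaching (x=5, y=2):
  Distance 0: (x=6, y=3)
  Distance 1: (x=5, y=3), (x=6, y=4)
  Distance 2: (x=5, y=2), (x=5, y=4)  <- goal reached here
One shortest path (2 moves): (x=6, y=3) -> (x=5, y=3) -> (x=5, y=2)

Answer: Shortest path length: 2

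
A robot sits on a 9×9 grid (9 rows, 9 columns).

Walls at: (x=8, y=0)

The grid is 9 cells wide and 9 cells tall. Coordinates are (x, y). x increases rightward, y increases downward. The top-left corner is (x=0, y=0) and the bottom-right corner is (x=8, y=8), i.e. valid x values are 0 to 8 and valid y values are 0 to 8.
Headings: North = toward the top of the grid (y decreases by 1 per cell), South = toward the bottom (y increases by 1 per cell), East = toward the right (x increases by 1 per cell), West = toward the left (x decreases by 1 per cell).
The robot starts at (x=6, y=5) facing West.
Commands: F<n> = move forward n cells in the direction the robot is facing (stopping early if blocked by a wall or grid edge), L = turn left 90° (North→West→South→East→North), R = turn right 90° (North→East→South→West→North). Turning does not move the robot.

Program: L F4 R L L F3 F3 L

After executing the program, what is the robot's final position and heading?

Start: (x=6, y=5), facing West
  L: turn left, now facing South
  F4: move forward 3/4 (blocked), now at (x=6, y=8)
  R: turn right, now facing West
  L: turn left, now facing South
  L: turn left, now facing East
  F3: move forward 2/3 (blocked), now at (x=8, y=8)
  F3: move forward 0/3 (blocked), now at (x=8, y=8)
  L: turn left, now facing North
Final: (x=8, y=8), facing North

Answer: Final position: (x=8, y=8), facing North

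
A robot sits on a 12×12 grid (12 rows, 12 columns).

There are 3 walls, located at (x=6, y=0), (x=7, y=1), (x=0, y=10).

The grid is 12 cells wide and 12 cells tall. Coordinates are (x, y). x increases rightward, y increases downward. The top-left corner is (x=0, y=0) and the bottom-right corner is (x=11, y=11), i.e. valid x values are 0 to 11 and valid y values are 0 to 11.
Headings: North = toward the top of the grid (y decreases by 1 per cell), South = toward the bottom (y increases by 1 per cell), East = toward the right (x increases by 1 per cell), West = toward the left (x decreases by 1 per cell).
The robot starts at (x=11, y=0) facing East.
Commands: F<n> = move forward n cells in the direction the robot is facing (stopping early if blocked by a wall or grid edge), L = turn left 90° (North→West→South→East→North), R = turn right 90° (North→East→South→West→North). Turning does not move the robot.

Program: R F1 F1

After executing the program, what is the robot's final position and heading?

Start: (x=11, y=0), facing East
  R: turn right, now facing South
  F1: move forward 1, now at (x=11, y=1)
  F1: move forward 1, now at (x=11, y=2)
Final: (x=11, y=2), facing South

Answer: Final position: (x=11, y=2), facing South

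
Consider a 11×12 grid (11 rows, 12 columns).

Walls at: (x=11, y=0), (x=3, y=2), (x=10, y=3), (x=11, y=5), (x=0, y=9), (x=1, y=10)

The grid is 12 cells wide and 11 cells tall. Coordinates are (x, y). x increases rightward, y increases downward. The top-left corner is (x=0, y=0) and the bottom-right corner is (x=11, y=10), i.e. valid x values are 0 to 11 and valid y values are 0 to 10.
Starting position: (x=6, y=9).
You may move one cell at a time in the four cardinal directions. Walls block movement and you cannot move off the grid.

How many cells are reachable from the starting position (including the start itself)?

BFS flood-fill from (x=6, y=9):
  Distance 0: (x=6, y=9)
  Distance 1: (x=6, y=8), (x=5, y=9), (x=7, y=9), (x=6, y=10)
  Distance 2: (x=6, y=7), (x=5, y=8), (x=7, y=8), (x=4, y=9), (x=8, y=9), (x=5, y=10), (x=7, y=10)
  Distance 3: (x=6, y=6), (x=5, y=7), (x=7, y=7), (x=4, y=8), (x=8, y=8), (x=3, y=9), (x=9, y=9), (x=4, y=10), (x=8, y=10)
  Distance 4: (x=6, y=5), (x=5, y=6), (x=7, y=6), (x=4, y=7), (x=8, y=7), (x=3, y=8), (x=9, y=8), (x=2, y=9), (x=10, y=9), (x=3, y=10), (x=9, y=10)
  Distance 5: (x=6, y=4), (x=5, y=5), (x=7, y=5), (x=4, y=6), (x=8, y=6), (x=3, y=7), (x=9, y=7), (x=2, y=8), (x=10, y=8), (x=1, y=9), (x=11, y=9), (x=2, y=10), (x=10, y=10)
  Distance 6: (x=6, y=3), (x=5, y=4), (x=7, y=4), (x=4, y=5), (x=8, y=5), (x=3, y=6), (x=9, y=6), (x=2, y=7), (x=10, y=7), (x=1, y=8), (x=11, y=8), (x=11, y=10)
  Distance 7: (x=6, y=2), (x=5, y=3), (x=7, y=3), (x=4, y=4), (x=8, y=4), (x=3, y=5), (x=9, y=5), (x=2, y=6), (x=10, y=6), (x=1, y=7), (x=11, y=7), (x=0, y=8)
  Distance 8: (x=6, y=1), (x=5, y=2), (x=7, y=2), (x=4, y=3), (x=8, y=3), (x=3, y=4), (x=9, y=4), (x=2, y=5), (x=10, y=5), (x=1, y=6), (x=11, y=6), (x=0, y=7)
  Distance 9: (x=6, y=0), (x=5, y=1), (x=7, y=1), (x=4, y=2), (x=8, y=2), (x=3, y=3), (x=9, y=3), (x=2, y=4), (x=10, y=4), (x=1, y=5), (x=0, y=6)
  Distance 10: (x=5, y=0), (x=7, y=0), (x=4, y=1), (x=8, y=1), (x=9, y=2), (x=2, y=3), (x=1, y=4), (x=11, y=4), (x=0, y=5)
  Distance 11: (x=4, y=0), (x=8, y=0), (x=3, y=1), (x=9, y=1), (x=2, y=2), (x=10, y=2), (x=1, y=3), (x=11, y=3), (x=0, y=4)
  Distance 12: (x=3, y=0), (x=9, y=0), (x=2, y=1), (x=10, y=1), (x=1, y=2), (x=11, y=2), (x=0, y=3)
  Distance 13: (x=2, y=0), (x=10, y=0), (x=1, y=1), (x=11, y=1), (x=0, y=2)
  Distance 14: (x=1, y=0), (x=0, y=1)
  Distance 15: (x=0, y=0)
Total reachable: 125 (grid has 126 open cells total)

Answer: Reachable cells: 125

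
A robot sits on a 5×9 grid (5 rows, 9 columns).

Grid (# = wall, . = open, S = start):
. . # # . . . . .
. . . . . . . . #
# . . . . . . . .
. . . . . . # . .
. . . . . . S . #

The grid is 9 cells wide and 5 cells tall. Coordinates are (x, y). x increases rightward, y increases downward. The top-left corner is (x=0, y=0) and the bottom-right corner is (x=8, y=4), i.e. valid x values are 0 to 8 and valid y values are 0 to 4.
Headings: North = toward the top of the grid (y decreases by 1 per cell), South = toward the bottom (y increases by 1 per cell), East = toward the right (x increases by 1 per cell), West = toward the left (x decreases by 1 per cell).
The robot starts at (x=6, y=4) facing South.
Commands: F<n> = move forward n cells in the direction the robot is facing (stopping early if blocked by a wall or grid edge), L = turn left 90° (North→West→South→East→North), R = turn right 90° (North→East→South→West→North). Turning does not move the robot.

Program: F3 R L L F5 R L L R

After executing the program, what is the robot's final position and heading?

Start: (x=6, y=4), facing South
  F3: move forward 0/3 (blocked), now at (x=6, y=4)
  R: turn right, now facing West
  L: turn left, now facing South
  L: turn left, now facing East
  F5: move forward 1/5 (blocked), now at (x=7, y=4)
  R: turn right, now facing South
  L: turn left, now facing East
  L: turn left, now facing North
  R: turn right, now facing East
Final: (x=7, y=4), facing East

Answer: Final position: (x=7, y=4), facing East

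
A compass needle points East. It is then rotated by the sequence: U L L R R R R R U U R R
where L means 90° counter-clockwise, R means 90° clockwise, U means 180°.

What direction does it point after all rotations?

Start: East
  U (U-turn (180°)) -> West
  L (left (90° counter-clockwise)) -> South
  L (left (90° counter-clockwise)) -> East
  R (right (90° clockwise)) -> South
  R (right (90° clockwise)) -> West
  R (right (90° clockwise)) -> North
  R (right (90° clockwise)) -> East
  R (right (90° clockwise)) -> South
  U (U-turn (180°)) -> North
  U (U-turn (180°)) -> South
  R (right (90° clockwise)) -> West
  R (right (90° clockwise)) -> North
Final: North

Answer: Final heading: North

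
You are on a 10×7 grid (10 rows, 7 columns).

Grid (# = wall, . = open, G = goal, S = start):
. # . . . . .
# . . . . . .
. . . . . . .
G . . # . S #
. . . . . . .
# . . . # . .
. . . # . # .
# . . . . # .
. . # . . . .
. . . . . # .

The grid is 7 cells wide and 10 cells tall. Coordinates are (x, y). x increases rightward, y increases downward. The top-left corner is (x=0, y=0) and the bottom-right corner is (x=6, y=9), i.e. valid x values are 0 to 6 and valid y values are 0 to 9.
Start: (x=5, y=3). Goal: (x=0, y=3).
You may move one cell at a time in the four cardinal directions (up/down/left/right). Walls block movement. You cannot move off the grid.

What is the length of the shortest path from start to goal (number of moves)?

BFS from (x=5, y=3) until reaching (x=0, y=3):
  Distance 0: (x=5, y=3)
  Distance 1: (x=5, y=2), (x=4, y=3), (x=5, y=4)
  Distance 2: (x=5, y=1), (x=4, y=2), (x=6, y=2), (x=4, y=4), (x=6, y=4), (x=5, y=5)
  Distance 3: (x=5, y=0), (x=4, y=1), (x=6, y=1), (x=3, y=2), (x=3, y=4), (x=6, y=5)
  Distance 4: (x=4, y=0), (x=6, y=0), (x=3, y=1), (x=2, y=2), (x=2, y=4), (x=3, y=5), (x=6, y=6)
  Distance 5: (x=3, y=0), (x=2, y=1), (x=1, y=2), (x=2, y=3), (x=1, y=4), (x=2, y=5), (x=6, y=7)
  Distance 6: (x=2, y=0), (x=1, y=1), (x=0, y=2), (x=1, y=3), (x=0, y=4), (x=1, y=5), (x=2, y=6), (x=6, y=8)
  Distance 7: (x=0, y=3), (x=1, y=6), (x=2, y=7), (x=5, y=8), (x=6, y=9)  <- goal reached here
One shortest path (7 moves): (x=5, y=3) -> (x=4, y=3) -> (x=4, y=2) -> (x=3, y=2) -> (x=2, y=2) -> (x=1, y=2) -> (x=0, y=2) -> (x=0, y=3)

Answer: Shortest path length: 7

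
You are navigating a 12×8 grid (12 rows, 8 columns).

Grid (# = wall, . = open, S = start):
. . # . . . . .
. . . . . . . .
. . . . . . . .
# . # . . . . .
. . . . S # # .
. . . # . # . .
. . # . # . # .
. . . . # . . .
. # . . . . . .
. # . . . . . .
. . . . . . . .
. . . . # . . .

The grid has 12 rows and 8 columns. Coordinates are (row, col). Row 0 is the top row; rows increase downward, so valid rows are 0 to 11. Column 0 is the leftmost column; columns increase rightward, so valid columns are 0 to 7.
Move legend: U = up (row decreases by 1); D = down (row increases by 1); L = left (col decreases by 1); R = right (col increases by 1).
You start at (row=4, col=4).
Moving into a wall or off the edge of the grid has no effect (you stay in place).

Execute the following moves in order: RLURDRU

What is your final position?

Answer: Final position: (row=3, col=4)

Derivation:
Start: (row=4, col=4)
  R (right): blocked, stay at (row=4, col=4)
  L (left): (row=4, col=4) -> (row=4, col=3)
  U (up): (row=4, col=3) -> (row=3, col=3)
  R (right): (row=3, col=3) -> (row=3, col=4)
  D (down): (row=3, col=4) -> (row=4, col=4)
  R (right): blocked, stay at (row=4, col=4)
  U (up): (row=4, col=4) -> (row=3, col=4)
Final: (row=3, col=4)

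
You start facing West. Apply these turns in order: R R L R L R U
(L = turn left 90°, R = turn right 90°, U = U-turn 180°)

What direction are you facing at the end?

Answer: Final heading: West

Derivation:
Start: West
  R (right (90° clockwise)) -> North
  R (right (90° clockwise)) -> East
  L (left (90° counter-clockwise)) -> North
  R (right (90° clockwise)) -> East
  L (left (90° counter-clockwise)) -> North
  R (right (90° clockwise)) -> East
  U (U-turn (180°)) -> West
Final: West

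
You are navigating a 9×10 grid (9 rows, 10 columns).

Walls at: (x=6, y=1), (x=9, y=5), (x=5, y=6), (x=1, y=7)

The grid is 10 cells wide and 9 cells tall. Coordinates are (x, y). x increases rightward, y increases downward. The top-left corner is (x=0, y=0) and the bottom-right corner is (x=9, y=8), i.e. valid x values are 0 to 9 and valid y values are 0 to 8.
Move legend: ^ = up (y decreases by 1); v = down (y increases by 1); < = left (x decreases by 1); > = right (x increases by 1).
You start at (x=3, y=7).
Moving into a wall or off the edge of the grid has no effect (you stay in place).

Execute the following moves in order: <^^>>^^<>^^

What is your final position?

Start: (x=3, y=7)
  < (left): (x=3, y=7) -> (x=2, y=7)
  ^ (up): (x=2, y=7) -> (x=2, y=6)
  ^ (up): (x=2, y=6) -> (x=2, y=5)
  > (right): (x=2, y=5) -> (x=3, y=5)
  > (right): (x=3, y=5) -> (x=4, y=5)
  ^ (up): (x=4, y=5) -> (x=4, y=4)
  ^ (up): (x=4, y=4) -> (x=4, y=3)
  < (left): (x=4, y=3) -> (x=3, y=3)
  > (right): (x=3, y=3) -> (x=4, y=3)
  ^ (up): (x=4, y=3) -> (x=4, y=2)
  ^ (up): (x=4, y=2) -> (x=4, y=1)
Final: (x=4, y=1)

Answer: Final position: (x=4, y=1)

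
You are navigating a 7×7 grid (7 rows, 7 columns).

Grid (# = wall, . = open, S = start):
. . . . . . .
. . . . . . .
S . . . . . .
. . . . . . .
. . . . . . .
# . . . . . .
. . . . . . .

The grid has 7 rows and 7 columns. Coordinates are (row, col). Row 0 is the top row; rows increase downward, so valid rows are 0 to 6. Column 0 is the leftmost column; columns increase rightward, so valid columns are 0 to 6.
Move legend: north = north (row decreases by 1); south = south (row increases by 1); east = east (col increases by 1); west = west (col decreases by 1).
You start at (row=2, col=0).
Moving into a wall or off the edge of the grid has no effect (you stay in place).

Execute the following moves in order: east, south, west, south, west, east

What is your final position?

Start: (row=2, col=0)
  east (east): (row=2, col=0) -> (row=2, col=1)
  south (south): (row=2, col=1) -> (row=3, col=1)
  west (west): (row=3, col=1) -> (row=3, col=0)
  south (south): (row=3, col=0) -> (row=4, col=0)
  west (west): blocked, stay at (row=4, col=0)
  east (east): (row=4, col=0) -> (row=4, col=1)
Final: (row=4, col=1)

Answer: Final position: (row=4, col=1)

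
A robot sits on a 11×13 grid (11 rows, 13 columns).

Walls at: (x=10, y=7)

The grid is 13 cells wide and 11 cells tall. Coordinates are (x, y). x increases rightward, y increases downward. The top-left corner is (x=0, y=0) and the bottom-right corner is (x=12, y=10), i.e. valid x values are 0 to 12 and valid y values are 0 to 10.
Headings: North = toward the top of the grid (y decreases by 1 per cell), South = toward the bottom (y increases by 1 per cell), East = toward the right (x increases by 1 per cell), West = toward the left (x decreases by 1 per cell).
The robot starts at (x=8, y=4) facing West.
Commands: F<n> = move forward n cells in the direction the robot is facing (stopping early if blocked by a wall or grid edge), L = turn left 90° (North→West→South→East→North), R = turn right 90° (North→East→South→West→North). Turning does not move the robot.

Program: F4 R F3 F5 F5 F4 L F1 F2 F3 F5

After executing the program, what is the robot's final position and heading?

Answer: Final position: (x=0, y=0), facing West

Derivation:
Start: (x=8, y=4), facing West
  F4: move forward 4, now at (x=4, y=4)
  R: turn right, now facing North
  F3: move forward 3, now at (x=4, y=1)
  F5: move forward 1/5 (blocked), now at (x=4, y=0)
  F5: move forward 0/5 (blocked), now at (x=4, y=0)
  F4: move forward 0/4 (blocked), now at (x=4, y=0)
  L: turn left, now facing West
  F1: move forward 1, now at (x=3, y=0)
  F2: move forward 2, now at (x=1, y=0)
  F3: move forward 1/3 (blocked), now at (x=0, y=0)
  F5: move forward 0/5 (blocked), now at (x=0, y=0)
Final: (x=0, y=0), facing West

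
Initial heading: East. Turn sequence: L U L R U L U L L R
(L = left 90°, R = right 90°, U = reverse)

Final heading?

Start: East
  L (left (90° counter-clockwise)) -> North
  U (U-turn (180°)) -> South
  L (left (90° counter-clockwise)) -> East
  R (right (90° clockwise)) -> South
  U (U-turn (180°)) -> North
  L (left (90° counter-clockwise)) -> West
  U (U-turn (180°)) -> East
  L (left (90° counter-clockwise)) -> North
  L (left (90° counter-clockwise)) -> West
  R (right (90° clockwise)) -> North
Final: North

Answer: Final heading: North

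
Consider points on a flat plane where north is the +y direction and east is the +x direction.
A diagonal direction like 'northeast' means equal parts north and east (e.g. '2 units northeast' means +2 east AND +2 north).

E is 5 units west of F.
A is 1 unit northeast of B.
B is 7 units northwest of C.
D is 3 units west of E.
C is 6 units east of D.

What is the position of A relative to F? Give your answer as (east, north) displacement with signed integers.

Place F at the origin (east=0, north=0).
  E is 5 units west of F: delta (east=-5, north=+0); E at (east=-5, north=0).
  D is 3 units west of E: delta (east=-3, north=+0); D at (east=-8, north=0).
  C is 6 units east of D: delta (east=+6, north=+0); C at (east=-2, north=0).
  B is 7 units northwest of C: delta (east=-7, north=+7); B at (east=-9, north=7).
  A is 1 unit northeast of B: delta (east=+1, north=+1); A at (east=-8, north=8).
Therefore A relative to F: (east=-8, north=8).

Answer: A is at (east=-8, north=8) relative to F.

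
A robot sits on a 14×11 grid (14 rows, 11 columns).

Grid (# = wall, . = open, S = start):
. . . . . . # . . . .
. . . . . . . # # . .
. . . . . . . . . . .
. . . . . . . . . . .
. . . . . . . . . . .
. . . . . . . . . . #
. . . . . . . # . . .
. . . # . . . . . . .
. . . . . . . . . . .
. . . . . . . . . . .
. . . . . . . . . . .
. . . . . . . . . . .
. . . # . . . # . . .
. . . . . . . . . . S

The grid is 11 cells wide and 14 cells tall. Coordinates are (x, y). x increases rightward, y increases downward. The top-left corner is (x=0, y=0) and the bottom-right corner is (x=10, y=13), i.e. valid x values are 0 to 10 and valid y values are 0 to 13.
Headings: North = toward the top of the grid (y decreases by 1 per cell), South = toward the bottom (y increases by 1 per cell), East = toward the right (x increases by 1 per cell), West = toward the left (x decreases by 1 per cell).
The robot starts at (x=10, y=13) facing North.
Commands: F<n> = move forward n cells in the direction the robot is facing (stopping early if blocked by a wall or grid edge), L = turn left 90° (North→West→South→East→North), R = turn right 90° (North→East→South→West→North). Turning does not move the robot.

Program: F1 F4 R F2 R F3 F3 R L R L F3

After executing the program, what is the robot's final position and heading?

Start: (x=10, y=13), facing North
  F1: move forward 1, now at (x=10, y=12)
  F4: move forward 4, now at (x=10, y=8)
  R: turn right, now facing East
  F2: move forward 0/2 (blocked), now at (x=10, y=8)
  R: turn right, now facing South
  F3: move forward 3, now at (x=10, y=11)
  F3: move forward 2/3 (blocked), now at (x=10, y=13)
  R: turn right, now facing West
  L: turn left, now facing South
  R: turn right, now facing West
  L: turn left, now facing South
  F3: move forward 0/3 (blocked), now at (x=10, y=13)
Final: (x=10, y=13), facing South

Answer: Final position: (x=10, y=13), facing South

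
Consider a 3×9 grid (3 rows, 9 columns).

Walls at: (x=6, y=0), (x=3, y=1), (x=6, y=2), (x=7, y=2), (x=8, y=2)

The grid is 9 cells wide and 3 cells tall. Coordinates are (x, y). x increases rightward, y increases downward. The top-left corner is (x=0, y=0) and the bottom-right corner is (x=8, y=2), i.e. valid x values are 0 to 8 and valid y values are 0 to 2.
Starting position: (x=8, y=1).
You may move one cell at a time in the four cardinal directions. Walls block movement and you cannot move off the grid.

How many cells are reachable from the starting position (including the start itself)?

BFS flood-fill from (x=8, y=1):
  Distance 0: (x=8, y=1)
  Distance 1: (x=8, y=0), (x=7, y=1)
  Distance 2: (x=7, y=0), (x=6, y=1)
  Distance 3: (x=5, y=1)
  Distance 4: (x=5, y=0), (x=4, y=1), (x=5, y=2)
  Distance 5: (x=4, y=0), (x=4, y=2)
  Distance 6: (x=3, y=0), (x=3, y=2)
  Distance 7: (x=2, y=0), (x=2, y=2)
  Distance 8: (x=1, y=0), (x=2, y=1), (x=1, y=2)
  Distance 9: (x=0, y=0), (x=1, y=1), (x=0, y=2)
  Distance 10: (x=0, y=1)
Total reachable: 22 (grid has 22 open cells total)

Answer: Reachable cells: 22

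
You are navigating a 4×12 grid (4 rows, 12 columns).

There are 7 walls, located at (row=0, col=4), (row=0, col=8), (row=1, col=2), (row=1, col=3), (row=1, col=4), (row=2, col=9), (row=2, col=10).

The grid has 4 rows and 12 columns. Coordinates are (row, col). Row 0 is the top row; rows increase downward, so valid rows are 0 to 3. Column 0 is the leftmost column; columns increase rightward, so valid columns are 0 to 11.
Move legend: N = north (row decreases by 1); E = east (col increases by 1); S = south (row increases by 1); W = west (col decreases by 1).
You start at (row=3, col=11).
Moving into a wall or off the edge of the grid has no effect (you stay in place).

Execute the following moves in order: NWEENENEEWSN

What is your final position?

Start: (row=3, col=11)
  N (north): (row=3, col=11) -> (row=2, col=11)
  W (west): blocked, stay at (row=2, col=11)
  E (east): blocked, stay at (row=2, col=11)
  E (east): blocked, stay at (row=2, col=11)
  N (north): (row=2, col=11) -> (row=1, col=11)
  E (east): blocked, stay at (row=1, col=11)
  N (north): (row=1, col=11) -> (row=0, col=11)
  E (east): blocked, stay at (row=0, col=11)
  E (east): blocked, stay at (row=0, col=11)
  W (west): (row=0, col=11) -> (row=0, col=10)
  S (south): (row=0, col=10) -> (row=1, col=10)
  N (north): (row=1, col=10) -> (row=0, col=10)
Final: (row=0, col=10)

Answer: Final position: (row=0, col=10)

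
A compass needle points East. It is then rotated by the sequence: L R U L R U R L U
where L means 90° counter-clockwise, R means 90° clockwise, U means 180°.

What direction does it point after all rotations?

Answer: Final heading: West

Derivation:
Start: East
  L (left (90° counter-clockwise)) -> North
  R (right (90° clockwise)) -> East
  U (U-turn (180°)) -> West
  L (left (90° counter-clockwise)) -> South
  R (right (90° clockwise)) -> West
  U (U-turn (180°)) -> East
  R (right (90° clockwise)) -> South
  L (left (90° counter-clockwise)) -> East
  U (U-turn (180°)) -> West
Final: West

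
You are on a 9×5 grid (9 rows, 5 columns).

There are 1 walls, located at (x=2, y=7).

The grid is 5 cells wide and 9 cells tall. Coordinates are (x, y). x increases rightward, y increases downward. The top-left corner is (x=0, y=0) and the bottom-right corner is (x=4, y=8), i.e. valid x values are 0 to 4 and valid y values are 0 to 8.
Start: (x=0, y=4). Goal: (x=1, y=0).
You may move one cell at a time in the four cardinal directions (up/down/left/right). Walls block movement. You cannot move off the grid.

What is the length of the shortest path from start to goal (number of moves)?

BFS from (x=0, y=4) until reaching (x=1, y=0):
  Distance 0: (x=0, y=4)
  Distance 1: (x=0, y=3), (x=1, y=4), (x=0, y=5)
  Distance 2: (x=0, y=2), (x=1, y=3), (x=2, y=4), (x=1, y=5), (x=0, y=6)
  Distance 3: (x=0, y=1), (x=1, y=2), (x=2, y=3), (x=3, y=4), (x=2, y=5), (x=1, y=6), (x=0, y=7)
  Distance 4: (x=0, y=0), (x=1, y=1), (x=2, y=2), (x=3, y=3), (x=4, y=4), (x=3, y=5), (x=2, y=6), (x=1, y=7), (x=0, y=8)
  Distance 5: (x=1, y=0), (x=2, y=1), (x=3, y=2), (x=4, y=3), (x=4, y=5), (x=3, y=6), (x=1, y=8)  <- goal reached here
One shortest path (5 moves): (x=0, y=4) -> (x=1, y=4) -> (x=1, y=3) -> (x=1, y=2) -> (x=1, y=1) -> (x=1, y=0)

Answer: Shortest path length: 5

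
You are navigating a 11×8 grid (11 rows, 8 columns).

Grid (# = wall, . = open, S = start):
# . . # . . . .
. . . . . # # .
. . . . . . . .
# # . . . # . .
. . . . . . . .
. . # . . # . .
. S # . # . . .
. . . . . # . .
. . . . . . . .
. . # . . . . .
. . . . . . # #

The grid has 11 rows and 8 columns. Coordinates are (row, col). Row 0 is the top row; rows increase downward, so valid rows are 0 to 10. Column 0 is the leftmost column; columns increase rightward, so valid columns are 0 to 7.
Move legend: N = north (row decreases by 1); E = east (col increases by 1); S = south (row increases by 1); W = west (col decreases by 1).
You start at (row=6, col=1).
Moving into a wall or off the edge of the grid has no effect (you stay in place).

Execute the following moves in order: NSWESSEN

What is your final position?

Answer: Final position: (row=7, col=2)

Derivation:
Start: (row=6, col=1)
  N (north): (row=6, col=1) -> (row=5, col=1)
  S (south): (row=5, col=1) -> (row=6, col=1)
  W (west): (row=6, col=1) -> (row=6, col=0)
  E (east): (row=6, col=0) -> (row=6, col=1)
  S (south): (row=6, col=1) -> (row=7, col=1)
  S (south): (row=7, col=1) -> (row=8, col=1)
  E (east): (row=8, col=1) -> (row=8, col=2)
  N (north): (row=8, col=2) -> (row=7, col=2)
Final: (row=7, col=2)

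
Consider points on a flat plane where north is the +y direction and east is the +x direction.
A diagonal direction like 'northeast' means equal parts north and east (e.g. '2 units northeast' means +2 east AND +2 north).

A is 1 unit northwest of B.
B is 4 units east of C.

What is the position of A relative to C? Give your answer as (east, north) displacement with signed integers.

Answer: A is at (east=3, north=1) relative to C.

Derivation:
Place C at the origin (east=0, north=0).
  B is 4 units east of C: delta (east=+4, north=+0); B at (east=4, north=0).
  A is 1 unit northwest of B: delta (east=-1, north=+1); A at (east=3, north=1).
Therefore A relative to C: (east=3, north=1).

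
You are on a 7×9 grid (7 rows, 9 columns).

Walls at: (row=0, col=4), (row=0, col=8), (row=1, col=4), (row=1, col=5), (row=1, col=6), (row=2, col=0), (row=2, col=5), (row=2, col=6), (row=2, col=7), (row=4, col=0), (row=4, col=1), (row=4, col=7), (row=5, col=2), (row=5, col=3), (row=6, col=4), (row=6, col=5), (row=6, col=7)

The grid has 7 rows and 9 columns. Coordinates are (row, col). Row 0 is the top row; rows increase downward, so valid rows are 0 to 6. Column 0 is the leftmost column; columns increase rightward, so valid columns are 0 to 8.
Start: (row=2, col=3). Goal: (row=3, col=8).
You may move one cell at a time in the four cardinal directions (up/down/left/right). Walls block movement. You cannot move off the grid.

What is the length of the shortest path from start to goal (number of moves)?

Answer: Shortest path length: 6

Derivation:
BFS from (row=2, col=3) until reaching (row=3, col=8):
  Distance 0: (row=2, col=3)
  Distance 1: (row=1, col=3), (row=2, col=2), (row=2, col=4), (row=3, col=3)
  Distance 2: (row=0, col=3), (row=1, col=2), (row=2, col=1), (row=3, col=2), (row=3, col=4), (row=4, col=3)
  Distance 3: (row=0, col=2), (row=1, col=1), (row=3, col=1), (row=3, col=5), (row=4, col=2), (row=4, col=4)
  Distance 4: (row=0, col=1), (row=1, col=0), (row=3, col=0), (row=3, col=6), (row=4, col=5), (row=5, col=4)
  Distance 5: (row=0, col=0), (row=3, col=7), (row=4, col=6), (row=5, col=5)
  Distance 6: (row=3, col=8), (row=5, col=6)  <- goal reached here
One shortest path (6 moves): (row=2, col=3) -> (row=2, col=4) -> (row=3, col=4) -> (row=3, col=5) -> (row=3, col=6) -> (row=3, col=7) -> (row=3, col=8)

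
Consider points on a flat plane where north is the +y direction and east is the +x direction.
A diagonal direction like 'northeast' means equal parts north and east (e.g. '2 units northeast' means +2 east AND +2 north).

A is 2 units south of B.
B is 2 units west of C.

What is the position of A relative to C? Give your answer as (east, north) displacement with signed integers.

Place C at the origin (east=0, north=0).
  B is 2 units west of C: delta (east=-2, north=+0); B at (east=-2, north=0).
  A is 2 units south of B: delta (east=+0, north=-2); A at (east=-2, north=-2).
Therefore A relative to C: (east=-2, north=-2).

Answer: A is at (east=-2, north=-2) relative to C.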